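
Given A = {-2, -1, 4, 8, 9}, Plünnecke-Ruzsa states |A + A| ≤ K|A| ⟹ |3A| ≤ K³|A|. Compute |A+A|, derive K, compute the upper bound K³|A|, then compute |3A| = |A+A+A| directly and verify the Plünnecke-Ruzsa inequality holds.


|A| = 5.
Step 1: Compute A + A by enumerating all 25 pairs.
A + A = {-4, -3, -2, 2, 3, 6, 7, 8, 12, 13, 16, 17, 18}, so |A + A| = 13.
Step 2: Doubling constant K = |A + A|/|A| = 13/5 = 13/5 ≈ 2.6000.
Step 3: Plünnecke-Ruzsa gives |3A| ≤ K³·|A| = (2.6000)³ · 5 ≈ 87.8800.
Step 4: Compute 3A = A + A + A directly by enumerating all triples (a,b,c) ∈ A³; |3A| = 25.
Step 5: Check 25 ≤ 87.8800? Yes ✓.

K = 13/5, Plünnecke-Ruzsa bound K³|A| ≈ 87.8800, |3A| = 25, inequality holds.


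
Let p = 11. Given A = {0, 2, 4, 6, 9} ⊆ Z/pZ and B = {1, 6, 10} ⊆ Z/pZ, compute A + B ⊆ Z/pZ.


Work in Z/11Z: reduce every sum a + b modulo 11.
Enumerate all 15 pairs:
a = 0: 0+1=1, 0+6=6, 0+10=10
a = 2: 2+1=3, 2+6=8, 2+10=1
a = 4: 4+1=5, 4+6=10, 4+10=3
a = 6: 6+1=7, 6+6=1, 6+10=5
a = 9: 9+1=10, 9+6=4, 9+10=8
Distinct residues collected: {1, 3, 4, 5, 6, 7, 8, 10}
|A + B| = 8 (out of 11 total residues).

A + B = {1, 3, 4, 5, 6, 7, 8, 10}


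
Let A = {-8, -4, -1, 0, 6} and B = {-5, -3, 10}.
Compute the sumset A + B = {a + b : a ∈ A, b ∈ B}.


A + B = {a + b : a ∈ A, b ∈ B}.
Enumerate all |A|·|B| = 5·3 = 15 pairs (a, b) and collect distinct sums.
a = -8: -8+-5=-13, -8+-3=-11, -8+10=2
a = -4: -4+-5=-9, -4+-3=-7, -4+10=6
a = -1: -1+-5=-6, -1+-3=-4, -1+10=9
a = 0: 0+-5=-5, 0+-3=-3, 0+10=10
a = 6: 6+-5=1, 6+-3=3, 6+10=16
Collecting distinct sums: A + B = {-13, -11, -9, -7, -6, -5, -4, -3, 1, 2, 3, 6, 9, 10, 16}
|A + B| = 15

A + B = {-13, -11, -9, -7, -6, -5, -4, -3, 1, 2, 3, 6, 9, 10, 16}


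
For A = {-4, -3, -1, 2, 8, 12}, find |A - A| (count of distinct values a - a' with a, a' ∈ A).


A - A = {a - a' : a, a' ∈ A}; |A| = 6.
Bounds: 2|A|-1 ≤ |A - A| ≤ |A|² - |A| + 1, i.e. 11 ≤ |A - A| ≤ 31.
Note: 0 ∈ A - A always (from a - a). The set is symmetric: if d ∈ A - A then -d ∈ A - A.
Enumerate nonzero differences d = a - a' with a > a' (then include -d):
Positive differences: {1, 2, 3, 4, 5, 6, 9, 10, 11, 12, 13, 15, 16}
Full difference set: {0} ∪ (positive diffs) ∪ (negative diffs).
|A - A| = 1 + 2·13 = 27 (matches direct enumeration: 27).

|A - A| = 27


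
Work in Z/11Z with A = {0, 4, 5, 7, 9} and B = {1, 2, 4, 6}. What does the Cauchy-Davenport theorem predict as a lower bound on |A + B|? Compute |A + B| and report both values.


Cauchy-Davenport: |A + B| ≥ min(p, |A| + |B| - 1) for A, B nonempty in Z/pZ.
|A| = 5, |B| = 4, p = 11.
CD lower bound = min(11, 5 + 4 - 1) = min(11, 8) = 8.
Compute A + B mod 11 directly:
a = 0: 0+1=1, 0+2=2, 0+4=4, 0+6=6
a = 4: 4+1=5, 4+2=6, 4+4=8, 4+6=10
a = 5: 5+1=6, 5+2=7, 5+4=9, 5+6=0
a = 7: 7+1=8, 7+2=9, 7+4=0, 7+6=2
a = 9: 9+1=10, 9+2=0, 9+4=2, 9+6=4
A + B = {0, 1, 2, 4, 5, 6, 7, 8, 9, 10}, so |A + B| = 10.
Verify: 10 ≥ 8? Yes ✓.

CD lower bound = 8, actual |A + B| = 10.


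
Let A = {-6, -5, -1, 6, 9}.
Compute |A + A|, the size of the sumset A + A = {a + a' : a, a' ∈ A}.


A + A = {a + a' : a, a' ∈ A}; |A| = 5.
General bounds: 2|A| - 1 ≤ |A + A| ≤ |A|(|A|+1)/2, i.e. 9 ≤ |A + A| ≤ 15.
Lower bound 2|A|-1 is attained iff A is an arithmetic progression.
Enumerate sums a + a' for a ≤ a' (symmetric, so this suffices):
a = -6: -6+-6=-12, -6+-5=-11, -6+-1=-7, -6+6=0, -6+9=3
a = -5: -5+-5=-10, -5+-1=-6, -5+6=1, -5+9=4
a = -1: -1+-1=-2, -1+6=5, -1+9=8
a = 6: 6+6=12, 6+9=15
a = 9: 9+9=18
Distinct sums: {-12, -11, -10, -7, -6, -2, 0, 1, 3, 4, 5, 8, 12, 15, 18}
|A + A| = 15

|A + A| = 15


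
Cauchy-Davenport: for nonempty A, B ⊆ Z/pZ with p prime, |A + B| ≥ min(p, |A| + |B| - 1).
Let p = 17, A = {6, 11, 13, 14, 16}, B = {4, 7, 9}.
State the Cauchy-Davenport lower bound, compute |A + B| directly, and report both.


Cauchy-Davenport: |A + B| ≥ min(p, |A| + |B| - 1) for A, B nonempty in Z/pZ.
|A| = 5, |B| = 3, p = 17.
CD lower bound = min(17, 5 + 3 - 1) = min(17, 7) = 7.
Compute A + B mod 17 directly:
a = 6: 6+4=10, 6+7=13, 6+9=15
a = 11: 11+4=15, 11+7=1, 11+9=3
a = 13: 13+4=0, 13+7=3, 13+9=5
a = 14: 14+4=1, 14+7=4, 14+9=6
a = 16: 16+4=3, 16+7=6, 16+9=8
A + B = {0, 1, 3, 4, 5, 6, 8, 10, 13, 15}, so |A + B| = 10.
Verify: 10 ≥ 7? Yes ✓.

CD lower bound = 7, actual |A + B| = 10.


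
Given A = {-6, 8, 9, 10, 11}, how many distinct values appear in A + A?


A + A = {a + a' : a, a' ∈ A}; |A| = 5.
General bounds: 2|A| - 1 ≤ |A + A| ≤ |A|(|A|+1)/2, i.e. 9 ≤ |A + A| ≤ 15.
Lower bound 2|A|-1 is attained iff A is an arithmetic progression.
Enumerate sums a + a' for a ≤ a' (symmetric, so this suffices):
a = -6: -6+-6=-12, -6+8=2, -6+9=3, -6+10=4, -6+11=5
a = 8: 8+8=16, 8+9=17, 8+10=18, 8+11=19
a = 9: 9+9=18, 9+10=19, 9+11=20
a = 10: 10+10=20, 10+11=21
a = 11: 11+11=22
Distinct sums: {-12, 2, 3, 4, 5, 16, 17, 18, 19, 20, 21, 22}
|A + A| = 12

|A + A| = 12


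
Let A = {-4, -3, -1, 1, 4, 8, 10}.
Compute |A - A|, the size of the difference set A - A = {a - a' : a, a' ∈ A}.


A - A = {a - a' : a, a' ∈ A}; |A| = 7.
Bounds: 2|A|-1 ≤ |A - A| ≤ |A|² - |A| + 1, i.e. 13 ≤ |A - A| ≤ 43.
Note: 0 ∈ A - A always (from a - a). The set is symmetric: if d ∈ A - A then -d ∈ A - A.
Enumerate nonzero differences d = a - a' with a > a' (then include -d):
Positive differences: {1, 2, 3, 4, 5, 6, 7, 8, 9, 11, 12, 13, 14}
Full difference set: {0} ∪ (positive diffs) ∪ (negative diffs).
|A - A| = 1 + 2·13 = 27 (matches direct enumeration: 27).

|A - A| = 27


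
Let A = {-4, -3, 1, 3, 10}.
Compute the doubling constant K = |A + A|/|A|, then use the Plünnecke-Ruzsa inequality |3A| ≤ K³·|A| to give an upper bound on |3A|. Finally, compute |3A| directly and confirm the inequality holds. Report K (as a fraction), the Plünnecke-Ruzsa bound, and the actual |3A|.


|A| = 5.
Step 1: Compute A + A by enumerating all 25 pairs.
A + A = {-8, -7, -6, -3, -2, -1, 0, 2, 4, 6, 7, 11, 13, 20}, so |A + A| = 14.
Step 2: Doubling constant K = |A + A|/|A| = 14/5 = 14/5 ≈ 2.8000.
Step 3: Plünnecke-Ruzsa gives |3A| ≤ K³·|A| = (2.8000)³ · 5 ≈ 109.7600.
Step 4: Compute 3A = A + A + A directly by enumerating all triples (a,b,c) ∈ A³; |3A| = 28.
Step 5: Check 28 ≤ 109.7600? Yes ✓.

K = 14/5, Plünnecke-Ruzsa bound K³|A| ≈ 109.7600, |3A| = 28, inequality holds.


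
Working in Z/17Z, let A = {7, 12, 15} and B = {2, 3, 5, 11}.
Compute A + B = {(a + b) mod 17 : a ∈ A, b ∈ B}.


Work in Z/17Z: reduce every sum a + b modulo 17.
Enumerate all 12 pairs:
a = 7: 7+2=9, 7+3=10, 7+5=12, 7+11=1
a = 12: 12+2=14, 12+3=15, 12+5=0, 12+11=6
a = 15: 15+2=0, 15+3=1, 15+5=3, 15+11=9
Distinct residues collected: {0, 1, 3, 6, 9, 10, 12, 14, 15}
|A + B| = 9 (out of 17 total residues).

A + B = {0, 1, 3, 6, 9, 10, 12, 14, 15}


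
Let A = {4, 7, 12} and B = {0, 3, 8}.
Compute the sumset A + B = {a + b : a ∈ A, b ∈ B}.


A + B = {a + b : a ∈ A, b ∈ B}.
Enumerate all |A|·|B| = 3·3 = 9 pairs (a, b) and collect distinct sums.
a = 4: 4+0=4, 4+3=7, 4+8=12
a = 7: 7+0=7, 7+3=10, 7+8=15
a = 12: 12+0=12, 12+3=15, 12+8=20
Collecting distinct sums: A + B = {4, 7, 10, 12, 15, 20}
|A + B| = 6

A + B = {4, 7, 10, 12, 15, 20}


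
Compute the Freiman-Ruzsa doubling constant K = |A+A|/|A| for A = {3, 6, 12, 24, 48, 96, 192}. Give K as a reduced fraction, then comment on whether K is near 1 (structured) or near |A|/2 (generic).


|A| = 7.
Compute A + A by enumerating all 49 pairs.
A + A = {6, 9, 12, 15, 18, 24, 27, 30, 36, 48, 51, 54, 60, 72, 96, 99, 102, 108, 120, 144, 192, 195, 198, 204, 216, 240, 288, 384}, so |A + A| = 28.
K = |A + A| / |A| = 28/7 = 4/1 ≈ 4.0000.
Reference: AP of size 7 gives K = 13/7 ≈ 1.8571; a fully generic set of size 7 gives K ≈ 4.0000.

|A| = 7, |A + A| = 28, K = 28/7 = 4/1.


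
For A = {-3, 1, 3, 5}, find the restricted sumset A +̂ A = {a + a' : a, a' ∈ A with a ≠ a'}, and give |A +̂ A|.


Restricted sumset: A +̂ A = {a + a' : a ∈ A, a' ∈ A, a ≠ a'}.
Equivalently, take A + A and drop any sum 2a that is achievable ONLY as a + a for a ∈ A (i.e. sums representable only with equal summands).
Enumerate pairs (a, a') with a < a' (symmetric, so each unordered pair gives one sum; this covers all a ≠ a'):
  -3 + 1 = -2
  -3 + 3 = 0
  -3 + 5 = 2
  1 + 3 = 4
  1 + 5 = 6
  3 + 5 = 8
Collected distinct sums: {-2, 0, 2, 4, 6, 8}
|A +̂ A| = 6
(Reference bound: |A +̂ A| ≥ 2|A| - 3 for |A| ≥ 2, with |A| = 4 giving ≥ 5.)

|A +̂ A| = 6


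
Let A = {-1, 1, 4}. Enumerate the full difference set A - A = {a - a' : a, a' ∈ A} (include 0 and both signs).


A - A = {a - a' : a, a' ∈ A}.
Compute a - a' for each ordered pair (a, a'):
a = -1: -1--1=0, -1-1=-2, -1-4=-5
a = 1: 1--1=2, 1-1=0, 1-4=-3
a = 4: 4--1=5, 4-1=3, 4-4=0
Collecting distinct values (and noting 0 appears from a-a):
A - A = {-5, -3, -2, 0, 2, 3, 5}
|A - A| = 7

A - A = {-5, -3, -2, 0, 2, 3, 5}


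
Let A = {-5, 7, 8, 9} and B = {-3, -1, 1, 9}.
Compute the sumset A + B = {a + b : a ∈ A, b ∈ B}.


A + B = {a + b : a ∈ A, b ∈ B}.
Enumerate all |A|·|B| = 4·4 = 16 pairs (a, b) and collect distinct sums.
a = -5: -5+-3=-8, -5+-1=-6, -5+1=-4, -5+9=4
a = 7: 7+-3=4, 7+-1=6, 7+1=8, 7+9=16
a = 8: 8+-3=5, 8+-1=7, 8+1=9, 8+9=17
a = 9: 9+-3=6, 9+-1=8, 9+1=10, 9+9=18
Collecting distinct sums: A + B = {-8, -6, -4, 4, 5, 6, 7, 8, 9, 10, 16, 17, 18}
|A + B| = 13

A + B = {-8, -6, -4, 4, 5, 6, 7, 8, 9, 10, 16, 17, 18}


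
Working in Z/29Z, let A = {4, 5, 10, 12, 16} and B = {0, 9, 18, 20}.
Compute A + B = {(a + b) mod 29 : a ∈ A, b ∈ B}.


Work in Z/29Z: reduce every sum a + b modulo 29.
Enumerate all 20 pairs:
a = 4: 4+0=4, 4+9=13, 4+18=22, 4+20=24
a = 5: 5+0=5, 5+9=14, 5+18=23, 5+20=25
a = 10: 10+0=10, 10+9=19, 10+18=28, 10+20=1
a = 12: 12+0=12, 12+9=21, 12+18=1, 12+20=3
a = 16: 16+0=16, 16+9=25, 16+18=5, 16+20=7
Distinct residues collected: {1, 3, 4, 5, 7, 10, 12, 13, 14, 16, 19, 21, 22, 23, 24, 25, 28}
|A + B| = 17 (out of 29 total residues).

A + B = {1, 3, 4, 5, 7, 10, 12, 13, 14, 16, 19, 21, 22, 23, 24, 25, 28}


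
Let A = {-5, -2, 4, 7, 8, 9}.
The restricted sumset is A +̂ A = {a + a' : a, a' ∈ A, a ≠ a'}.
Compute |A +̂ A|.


Restricted sumset: A +̂ A = {a + a' : a ∈ A, a' ∈ A, a ≠ a'}.
Equivalently, take A + A and drop any sum 2a that is achievable ONLY as a + a for a ∈ A (i.e. sums representable only with equal summands).
Enumerate pairs (a, a') with a < a' (symmetric, so each unordered pair gives one sum; this covers all a ≠ a'):
  -5 + -2 = -7
  -5 + 4 = -1
  -5 + 7 = 2
  -5 + 8 = 3
  -5 + 9 = 4
  -2 + 4 = 2
  -2 + 7 = 5
  -2 + 8 = 6
  -2 + 9 = 7
  4 + 7 = 11
  4 + 8 = 12
  4 + 9 = 13
  7 + 8 = 15
  7 + 9 = 16
  8 + 9 = 17
Collected distinct sums: {-7, -1, 2, 3, 4, 5, 6, 7, 11, 12, 13, 15, 16, 17}
|A +̂ A| = 14
(Reference bound: |A +̂ A| ≥ 2|A| - 3 for |A| ≥ 2, with |A| = 6 giving ≥ 9.)

|A +̂ A| = 14


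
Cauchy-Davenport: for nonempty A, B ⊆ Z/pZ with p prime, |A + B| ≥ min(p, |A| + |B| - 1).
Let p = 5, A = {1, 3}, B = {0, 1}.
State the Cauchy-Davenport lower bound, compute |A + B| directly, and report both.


Cauchy-Davenport: |A + B| ≥ min(p, |A| + |B| - 1) for A, B nonempty in Z/pZ.
|A| = 2, |B| = 2, p = 5.
CD lower bound = min(5, 2 + 2 - 1) = min(5, 3) = 3.
Compute A + B mod 5 directly:
a = 1: 1+0=1, 1+1=2
a = 3: 3+0=3, 3+1=4
A + B = {1, 2, 3, 4}, so |A + B| = 4.
Verify: 4 ≥ 3? Yes ✓.

CD lower bound = 3, actual |A + B| = 4.


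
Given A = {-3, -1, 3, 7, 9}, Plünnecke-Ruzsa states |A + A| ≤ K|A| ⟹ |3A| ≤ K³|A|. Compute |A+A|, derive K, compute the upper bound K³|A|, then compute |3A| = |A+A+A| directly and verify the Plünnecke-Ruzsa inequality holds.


|A| = 5.
Step 1: Compute A + A by enumerating all 25 pairs.
A + A = {-6, -4, -2, 0, 2, 4, 6, 8, 10, 12, 14, 16, 18}, so |A + A| = 13.
Step 2: Doubling constant K = |A + A|/|A| = 13/5 = 13/5 ≈ 2.6000.
Step 3: Plünnecke-Ruzsa gives |3A| ≤ K³·|A| = (2.6000)³ · 5 ≈ 87.8800.
Step 4: Compute 3A = A + A + A directly by enumerating all triples (a,b,c) ∈ A³; |3A| = 19.
Step 5: Check 19 ≤ 87.8800? Yes ✓.

K = 13/5, Plünnecke-Ruzsa bound K³|A| ≈ 87.8800, |3A| = 19, inequality holds.


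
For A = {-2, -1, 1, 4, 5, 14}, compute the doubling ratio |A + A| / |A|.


|A| = 6.
Compute A + A by enumerating all 36 pairs.
A + A = {-4, -3, -2, -1, 0, 2, 3, 4, 5, 6, 8, 9, 10, 12, 13, 15, 18, 19, 28}, so |A + A| = 19.
K = |A + A| / |A| = 19/6 (already in lowest terms) ≈ 3.1667.
Reference: AP of size 6 gives K = 11/6 ≈ 1.8333; a fully generic set of size 6 gives K ≈ 3.5000.

|A| = 6, |A + A| = 19, K = 19/6.


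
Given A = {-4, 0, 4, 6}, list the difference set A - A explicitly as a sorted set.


A - A = {a - a' : a, a' ∈ A}.
Compute a - a' for each ordered pair (a, a'):
a = -4: -4--4=0, -4-0=-4, -4-4=-8, -4-6=-10
a = 0: 0--4=4, 0-0=0, 0-4=-4, 0-6=-6
a = 4: 4--4=8, 4-0=4, 4-4=0, 4-6=-2
a = 6: 6--4=10, 6-0=6, 6-4=2, 6-6=0
Collecting distinct values (and noting 0 appears from a-a):
A - A = {-10, -8, -6, -4, -2, 0, 2, 4, 6, 8, 10}
|A - A| = 11

A - A = {-10, -8, -6, -4, -2, 0, 2, 4, 6, 8, 10}


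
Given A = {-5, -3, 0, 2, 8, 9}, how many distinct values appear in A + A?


A + A = {a + a' : a, a' ∈ A}; |A| = 6.
General bounds: 2|A| - 1 ≤ |A + A| ≤ |A|(|A|+1)/2, i.e. 11 ≤ |A + A| ≤ 21.
Lower bound 2|A|-1 is attained iff A is an arithmetic progression.
Enumerate sums a + a' for a ≤ a' (symmetric, so this suffices):
a = -5: -5+-5=-10, -5+-3=-8, -5+0=-5, -5+2=-3, -5+8=3, -5+9=4
a = -3: -3+-3=-6, -3+0=-3, -3+2=-1, -3+8=5, -3+9=6
a = 0: 0+0=0, 0+2=2, 0+8=8, 0+9=9
a = 2: 2+2=4, 2+8=10, 2+9=11
a = 8: 8+8=16, 8+9=17
a = 9: 9+9=18
Distinct sums: {-10, -8, -6, -5, -3, -1, 0, 2, 3, 4, 5, 6, 8, 9, 10, 11, 16, 17, 18}
|A + A| = 19

|A + A| = 19


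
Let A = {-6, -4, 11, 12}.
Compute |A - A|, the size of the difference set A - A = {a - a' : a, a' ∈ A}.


A - A = {a - a' : a, a' ∈ A}; |A| = 4.
Bounds: 2|A|-1 ≤ |A - A| ≤ |A|² - |A| + 1, i.e. 7 ≤ |A - A| ≤ 13.
Note: 0 ∈ A - A always (from a - a). The set is symmetric: if d ∈ A - A then -d ∈ A - A.
Enumerate nonzero differences d = a - a' with a > a' (then include -d):
Positive differences: {1, 2, 15, 16, 17, 18}
Full difference set: {0} ∪ (positive diffs) ∪ (negative diffs).
|A - A| = 1 + 2·6 = 13 (matches direct enumeration: 13).

|A - A| = 13


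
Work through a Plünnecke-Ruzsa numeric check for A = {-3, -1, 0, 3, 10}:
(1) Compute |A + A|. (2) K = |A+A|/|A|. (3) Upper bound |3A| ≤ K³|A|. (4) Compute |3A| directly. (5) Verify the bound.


|A| = 5.
Step 1: Compute A + A by enumerating all 25 pairs.
A + A = {-6, -4, -3, -2, -1, 0, 2, 3, 6, 7, 9, 10, 13, 20}, so |A + A| = 14.
Step 2: Doubling constant K = |A + A|/|A| = 14/5 = 14/5 ≈ 2.8000.
Step 3: Plünnecke-Ruzsa gives |3A| ≤ K³·|A| = (2.8000)³ · 5 ≈ 109.7600.
Step 4: Compute 3A = A + A + A directly by enumerating all triples (a,b,c) ∈ A³; |3A| = 27.
Step 5: Check 27 ≤ 109.7600? Yes ✓.

K = 14/5, Plünnecke-Ruzsa bound K³|A| ≈ 109.7600, |3A| = 27, inequality holds.


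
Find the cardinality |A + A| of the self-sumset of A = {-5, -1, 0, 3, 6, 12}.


A + A = {a + a' : a, a' ∈ A}; |A| = 6.
General bounds: 2|A| - 1 ≤ |A + A| ≤ |A|(|A|+1)/2, i.e. 11 ≤ |A + A| ≤ 21.
Lower bound 2|A|-1 is attained iff A is an arithmetic progression.
Enumerate sums a + a' for a ≤ a' (symmetric, so this suffices):
a = -5: -5+-5=-10, -5+-1=-6, -5+0=-5, -5+3=-2, -5+6=1, -5+12=7
a = -1: -1+-1=-2, -1+0=-1, -1+3=2, -1+6=5, -1+12=11
a = 0: 0+0=0, 0+3=3, 0+6=6, 0+12=12
a = 3: 3+3=6, 3+6=9, 3+12=15
a = 6: 6+6=12, 6+12=18
a = 12: 12+12=24
Distinct sums: {-10, -6, -5, -2, -1, 0, 1, 2, 3, 5, 6, 7, 9, 11, 12, 15, 18, 24}
|A + A| = 18

|A + A| = 18


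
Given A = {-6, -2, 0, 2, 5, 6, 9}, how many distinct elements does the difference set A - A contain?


A - A = {a - a' : a, a' ∈ A}; |A| = 7.
Bounds: 2|A|-1 ≤ |A - A| ≤ |A|² - |A| + 1, i.e. 13 ≤ |A - A| ≤ 43.
Note: 0 ∈ A - A always (from a - a). The set is symmetric: if d ∈ A - A then -d ∈ A - A.
Enumerate nonzero differences d = a - a' with a > a' (then include -d):
Positive differences: {1, 2, 3, 4, 5, 6, 7, 8, 9, 11, 12, 15}
Full difference set: {0} ∪ (positive diffs) ∪ (negative diffs).
|A - A| = 1 + 2·12 = 25 (matches direct enumeration: 25).

|A - A| = 25


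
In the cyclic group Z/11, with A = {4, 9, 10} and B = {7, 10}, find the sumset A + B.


Work in Z/11Z: reduce every sum a + b modulo 11.
Enumerate all 6 pairs:
a = 4: 4+7=0, 4+10=3
a = 9: 9+7=5, 9+10=8
a = 10: 10+7=6, 10+10=9
Distinct residues collected: {0, 3, 5, 6, 8, 9}
|A + B| = 6 (out of 11 total residues).

A + B = {0, 3, 5, 6, 8, 9}


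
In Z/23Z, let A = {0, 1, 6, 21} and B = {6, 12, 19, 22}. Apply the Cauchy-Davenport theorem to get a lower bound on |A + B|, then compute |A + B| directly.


Cauchy-Davenport: |A + B| ≥ min(p, |A| + |B| - 1) for A, B nonempty in Z/pZ.
|A| = 4, |B| = 4, p = 23.
CD lower bound = min(23, 4 + 4 - 1) = min(23, 7) = 7.
Compute A + B mod 23 directly:
a = 0: 0+6=6, 0+12=12, 0+19=19, 0+22=22
a = 1: 1+6=7, 1+12=13, 1+19=20, 1+22=0
a = 6: 6+6=12, 6+12=18, 6+19=2, 6+22=5
a = 21: 21+6=4, 21+12=10, 21+19=17, 21+22=20
A + B = {0, 2, 4, 5, 6, 7, 10, 12, 13, 17, 18, 19, 20, 22}, so |A + B| = 14.
Verify: 14 ≥ 7? Yes ✓.

CD lower bound = 7, actual |A + B| = 14.


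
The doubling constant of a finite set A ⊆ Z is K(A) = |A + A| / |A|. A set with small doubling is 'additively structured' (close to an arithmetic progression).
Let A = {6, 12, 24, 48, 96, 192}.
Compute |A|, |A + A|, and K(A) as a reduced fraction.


|A| = 6.
Compute A + A by enumerating all 36 pairs.
A + A = {12, 18, 24, 30, 36, 48, 54, 60, 72, 96, 102, 108, 120, 144, 192, 198, 204, 216, 240, 288, 384}, so |A + A| = 21.
K = |A + A| / |A| = 21/6 = 7/2 ≈ 3.5000.
Reference: AP of size 6 gives K = 11/6 ≈ 1.8333; a fully generic set of size 6 gives K ≈ 3.5000.

|A| = 6, |A + A| = 21, K = 21/6 = 7/2.


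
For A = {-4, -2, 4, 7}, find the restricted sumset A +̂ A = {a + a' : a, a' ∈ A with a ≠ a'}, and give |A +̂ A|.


Restricted sumset: A +̂ A = {a + a' : a ∈ A, a' ∈ A, a ≠ a'}.
Equivalently, take A + A and drop any sum 2a that is achievable ONLY as a + a for a ∈ A (i.e. sums representable only with equal summands).
Enumerate pairs (a, a') with a < a' (symmetric, so each unordered pair gives one sum; this covers all a ≠ a'):
  -4 + -2 = -6
  -4 + 4 = 0
  -4 + 7 = 3
  -2 + 4 = 2
  -2 + 7 = 5
  4 + 7 = 11
Collected distinct sums: {-6, 0, 2, 3, 5, 11}
|A +̂ A| = 6
(Reference bound: |A +̂ A| ≥ 2|A| - 3 for |A| ≥ 2, with |A| = 4 giving ≥ 5.)

|A +̂ A| = 6


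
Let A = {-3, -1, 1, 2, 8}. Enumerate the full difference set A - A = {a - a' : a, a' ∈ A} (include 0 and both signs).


A - A = {a - a' : a, a' ∈ A}.
Compute a - a' for each ordered pair (a, a'):
a = -3: -3--3=0, -3--1=-2, -3-1=-4, -3-2=-5, -3-8=-11
a = -1: -1--3=2, -1--1=0, -1-1=-2, -1-2=-3, -1-8=-9
a = 1: 1--3=4, 1--1=2, 1-1=0, 1-2=-1, 1-8=-7
a = 2: 2--3=5, 2--1=3, 2-1=1, 2-2=0, 2-8=-6
a = 8: 8--3=11, 8--1=9, 8-1=7, 8-2=6, 8-8=0
Collecting distinct values (and noting 0 appears from a-a):
A - A = {-11, -9, -7, -6, -5, -4, -3, -2, -1, 0, 1, 2, 3, 4, 5, 6, 7, 9, 11}
|A - A| = 19

A - A = {-11, -9, -7, -6, -5, -4, -3, -2, -1, 0, 1, 2, 3, 4, 5, 6, 7, 9, 11}


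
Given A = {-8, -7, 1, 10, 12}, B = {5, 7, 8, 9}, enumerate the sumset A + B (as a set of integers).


A + B = {a + b : a ∈ A, b ∈ B}.
Enumerate all |A|·|B| = 5·4 = 20 pairs (a, b) and collect distinct sums.
a = -8: -8+5=-3, -8+7=-1, -8+8=0, -8+9=1
a = -7: -7+5=-2, -7+7=0, -7+8=1, -7+9=2
a = 1: 1+5=6, 1+7=8, 1+8=9, 1+9=10
a = 10: 10+5=15, 10+7=17, 10+8=18, 10+9=19
a = 12: 12+5=17, 12+7=19, 12+8=20, 12+9=21
Collecting distinct sums: A + B = {-3, -2, -1, 0, 1, 2, 6, 8, 9, 10, 15, 17, 18, 19, 20, 21}
|A + B| = 16

A + B = {-3, -2, -1, 0, 1, 2, 6, 8, 9, 10, 15, 17, 18, 19, 20, 21}


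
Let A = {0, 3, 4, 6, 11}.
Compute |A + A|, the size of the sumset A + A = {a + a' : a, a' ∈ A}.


A + A = {a + a' : a, a' ∈ A}; |A| = 5.
General bounds: 2|A| - 1 ≤ |A + A| ≤ |A|(|A|+1)/2, i.e. 9 ≤ |A + A| ≤ 15.
Lower bound 2|A|-1 is attained iff A is an arithmetic progression.
Enumerate sums a + a' for a ≤ a' (symmetric, so this suffices):
a = 0: 0+0=0, 0+3=3, 0+4=4, 0+6=6, 0+11=11
a = 3: 3+3=6, 3+4=7, 3+6=9, 3+11=14
a = 4: 4+4=8, 4+6=10, 4+11=15
a = 6: 6+6=12, 6+11=17
a = 11: 11+11=22
Distinct sums: {0, 3, 4, 6, 7, 8, 9, 10, 11, 12, 14, 15, 17, 22}
|A + A| = 14

|A + A| = 14


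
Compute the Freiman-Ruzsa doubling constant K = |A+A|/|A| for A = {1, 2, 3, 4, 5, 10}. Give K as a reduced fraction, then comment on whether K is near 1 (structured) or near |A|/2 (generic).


|A| = 6.
Compute A + A by enumerating all 36 pairs.
A + A = {2, 3, 4, 5, 6, 7, 8, 9, 10, 11, 12, 13, 14, 15, 20}, so |A + A| = 15.
K = |A + A| / |A| = 15/6 = 5/2 ≈ 2.5000.
Reference: AP of size 6 gives K = 11/6 ≈ 1.8333; a fully generic set of size 6 gives K ≈ 3.5000.

|A| = 6, |A + A| = 15, K = 15/6 = 5/2.


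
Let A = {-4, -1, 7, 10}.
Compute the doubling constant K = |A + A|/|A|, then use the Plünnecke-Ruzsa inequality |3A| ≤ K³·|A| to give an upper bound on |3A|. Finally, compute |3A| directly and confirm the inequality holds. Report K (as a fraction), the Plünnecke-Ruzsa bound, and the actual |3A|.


|A| = 4.
Step 1: Compute A + A by enumerating all 16 pairs.
A + A = {-8, -5, -2, 3, 6, 9, 14, 17, 20}, so |A + A| = 9.
Step 2: Doubling constant K = |A + A|/|A| = 9/4 = 9/4 ≈ 2.2500.
Step 3: Plünnecke-Ruzsa gives |3A| ≤ K³·|A| = (2.2500)³ · 4 ≈ 45.5625.
Step 4: Compute 3A = A + A + A directly by enumerating all triples (a,b,c) ∈ A³; |3A| = 16.
Step 5: Check 16 ≤ 45.5625? Yes ✓.

K = 9/4, Plünnecke-Ruzsa bound K³|A| ≈ 45.5625, |3A| = 16, inequality holds.


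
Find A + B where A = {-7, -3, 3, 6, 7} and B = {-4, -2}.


A + B = {a + b : a ∈ A, b ∈ B}.
Enumerate all |A|·|B| = 5·2 = 10 pairs (a, b) and collect distinct sums.
a = -7: -7+-4=-11, -7+-2=-9
a = -3: -3+-4=-7, -3+-2=-5
a = 3: 3+-4=-1, 3+-2=1
a = 6: 6+-4=2, 6+-2=4
a = 7: 7+-4=3, 7+-2=5
Collecting distinct sums: A + B = {-11, -9, -7, -5, -1, 1, 2, 3, 4, 5}
|A + B| = 10

A + B = {-11, -9, -7, -5, -1, 1, 2, 3, 4, 5}


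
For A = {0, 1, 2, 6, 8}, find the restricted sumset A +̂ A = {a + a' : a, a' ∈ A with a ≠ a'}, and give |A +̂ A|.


Restricted sumset: A +̂ A = {a + a' : a ∈ A, a' ∈ A, a ≠ a'}.
Equivalently, take A + A and drop any sum 2a that is achievable ONLY as a + a for a ∈ A (i.e. sums representable only with equal summands).
Enumerate pairs (a, a') with a < a' (symmetric, so each unordered pair gives one sum; this covers all a ≠ a'):
  0 + 1 = 1
  0 + 2 = 2
  0 + 6 = 6
  0 + 8 = 8
  1 + 2 = 3
  1 + 6 = 7
  1 + 8 = 9
  2 + 6 = 8
  2 + 8 = 10
  6 + 8 = 14
Collected distinct sums: {1, 2, 3, 6, 7, 8, 9, 10, 14}
|A +̂ A| = 9
(Reference bound: |A +̂ A| ≥ 2|A| - 3 for |A| ≥ 2, with |A| = 5 giving ≥ 7.)

|A +̂ A| = 9


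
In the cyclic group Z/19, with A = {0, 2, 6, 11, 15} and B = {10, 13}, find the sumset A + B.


Work in Z/19Z: reduce every sum a + b modulo 19.
Enumerate all 10 pairs:
a = 0: 0+10=10, 0+13=13
a = 2: 2+10=12, 2+13=15
a = 6: 6+10=16, 6+13=0
a = 11: 11+10=2, 11+13=5
a = 15: 15+10=6, 15+13=9
Distinct residues collected: {0, 2, 5, 6, 9, 10, 12, 13, 15, 16}
|A + B| = 10 (out of 19 total residues).

A + B = {0, 2, 5, 6, 9, 10, 12, 13, 15, 16}


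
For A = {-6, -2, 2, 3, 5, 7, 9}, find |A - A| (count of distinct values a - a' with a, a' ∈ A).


A - A = {a - a' : a, a' ∈ A}; |A| = 7.
Bounds: 2|A|-1 ≤ |A - A| ≤ |A|² - |A| + 1, i.e. 13 ≤ |A - A| ≤ 43.
Note: 0 ∈ A - A always (from a - a). The set is symmetric: if d ∈ A - A then -d ∈ A - A.
Enumerate nonzero differences d = a - a' with a > a' (then include -d):
Positive differences: {1, 2, 3, 4, 5, 6, 7, 8, 9, 11, 13, 15}
Full difference set: {0} ∪ (positive diffs) ∪ (negative diffs).
|A - A| = 1 + 2·12 = 25 (matches direct enumeration: 25).

|A - A| = 25


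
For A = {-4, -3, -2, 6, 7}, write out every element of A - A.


A - A = {a - a' : a, a' ∈ A}.
Compute a - a' for each ordered pair (a, a'):
a = -4: -4--4=0, -4--3=-1, -4--2=-2, -4-6=-10, -4-7=-11
a = -3: -3--4=1, -3--3=0, -3--2=-1, -3-6=-9, -3-7=-10
a = -2: -2--4=2, -2--3=1, -2--2=0, -2-6=-8, -2-7=-9
a = 6: 6--4=10, 6--3=9, 6--2=8, 6-6=0, 6-7=-1
a = 7: 7--4=11, 7--3=10, 7--2=9, 7-6=1, 7-7=0
Collecting distinct values (and noting 0 appears from a-a):
A - A = {-11, -10, -9, -8, -2, -1, 0, 1, 2, 8, 9, 10, 11}
|A - A| = 13

A - A = {-11, -10, -9, -8, -2, -1, 0, 1, 2, 8, 9, 10, 11}


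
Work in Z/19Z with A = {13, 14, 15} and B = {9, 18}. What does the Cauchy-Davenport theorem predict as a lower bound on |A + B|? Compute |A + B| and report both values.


Cauchy-Davenport: |A + B| ≥ min(p, |A| + |B| - 1) for A, B nonempty in Z/pZ.
|A| = 3, |B| = 2, p = 19.
CD lower bound = min(19, 3 + 2 - 1) = min(19, 4) = 4.
Compute A + B mod 19 directly:
a = 13: 13+9=3, 13+18=12
a = 14: 14+9=4, 14+18=13
a = 15: 15+9=5, 15+18=14
A + B = {3, 4, 5, 12, 13, 14}, so |A + B| = 6.
Verify: 6 ≥ 4? Yes ✓.

CD lower bound = 4, actual |A + B| = 6.


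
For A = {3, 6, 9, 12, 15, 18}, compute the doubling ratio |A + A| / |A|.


|A| = 6.
Compute A + A by enumerating all 36 pairs.
A + A = {6, 9, 12, 15, 18, 21, 24, 27, 30, 33, 36}, so |A + A| = 11.
K = |A + A| / |A| = 11/6 (already in lowest terms) ≈ 1.8333.
Reference: AP of size 6 gives K = 11/6 ≈ 1.8333; a fully generic set of size 6 gives K ≈ 3.5000.

|A| = 6, |A + A| = 11, K = 11/6.


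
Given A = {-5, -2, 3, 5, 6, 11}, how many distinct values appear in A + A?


A + A = {a + a' : a, a' ∈ A}; |A| = 6.
General bounds: 2|A| - 1 ≤ |A + A| ≤ |A|(|A|+1)/2, i.e. 11 ≤ |A + A| ≤ 21.
Lower bound 2|A|-1 is attained iff A is an arithmetic progression.
Enumerate sums a + a' for a ≤ a' (symmetric, so this suffices):
a = -5: -5+-5=-10, -5+-2=-7, -5+3=-2, -5+5=0, -5+6=1, -5+11=6
a = -2: -2+-2=-4, -2+3=1, -2+5=3, -2+6=4, -2+11=9
a = 3: 3+3=6, 3+5=8, 3+6=9, 3+11=14
a = 5: 5+5=10, 5+6=11, 5+11=16
a = 6: 6+6=12, 6+11=17
a = 11: 11+11=22
Distinct sums: {-10, -7, -4, -2, 0, 1, 3, 4, 6, 8, 9, 10, 11, 12, 14, 16, 17, 22}
|A + A| = 18

|A + A| = 18


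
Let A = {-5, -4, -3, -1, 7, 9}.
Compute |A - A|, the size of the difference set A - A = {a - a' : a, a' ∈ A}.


A - A = {a - a' : a, a' ∈ A}; |A| = 6.
Bounds: 2|A|-1 ≤ |A - A| ≤ |A|² - |A| + 1, i.e. 11 ≤ |A - A| ≤ 31.
Note: 0 ∈ A - A always (from a - a). The set is symmetric: if d ∈ A - A then -d ∈ A - A.
Enumerate nonzero differences d = a - a' with a > a' (then include -d):
Positive differences: {1, 2, 3, 4, 8, 10, 11, 12, 13, 14}
Full difference set: {0} ∪ (positive diffs) ∪ (negative diffs).
|A - A| = 1 + 2·10 = 21 (matches direct enumeration: 21).

|A - A| = 21


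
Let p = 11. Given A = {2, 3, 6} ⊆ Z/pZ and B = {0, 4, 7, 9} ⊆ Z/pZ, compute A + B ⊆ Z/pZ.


Work in Z/11Z: reduce every sum a + b modulo 11.
Enumerate all 12 pairs:
a = 2: 2+0=2, 2+4=6, 2+7=9, 2+9=0
a = 3: 3+0=3, 3+4=7, 3+7=10, 3+9=1
a = 6: 6+0=6, 6+4=10, 6+7=2, 6+9=4
Distinct residues collected: {0, 1, 2, 3, 4, 6, 7, 9, 10}
|A + B| = 9 (out of 11 total residues).

A + B = {0, 1, 2, 3, 4, 6, 7, 9, 10}


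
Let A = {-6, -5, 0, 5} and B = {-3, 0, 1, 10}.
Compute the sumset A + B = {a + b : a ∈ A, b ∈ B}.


A + B = {a + b : a ∈ A, b ∈ B}.
Enumerate all |A|·|B| = 4·4 = 16 pairs (a, b) and collect distinct sums.
a = -6: -6+-3=-9, -6+0=-6, -6+1=-5, -6+10=4
a = -5: -5+-3=-8, -5+0=-5, -5+1=-4, -5+10=5
a = 0: 0+-3=-3, 0+0=0, 0+1=1, 0+10=10
a = 5: 5+-3=2, 5+0=5, 5+1=6, 5+10=15
Collecting distinct sums: A + B = {-9, -8, -6, -5, -4, -3, 0, 1, 2, 4, 5, 6, 10, 15}
|A + B| = 14

A + B = {-9, -8, -6, -5, -4, -3, 0, 1, 2, 4, 5, 6, 10, 15}


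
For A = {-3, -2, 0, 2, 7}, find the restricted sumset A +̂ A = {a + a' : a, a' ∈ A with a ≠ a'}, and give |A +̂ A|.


Restricted sumset: A +̂ A = {a + a' : a ∈ A, a' ∈ A, a ≠ a'}.
Equivalently, take A + A and drop any sum 2a that is achievable ONLY as a + a for a ∈ A (i.e. sums representable only with equal summands).
Enumerate pairs (a, a') with a < a' (symmetric, so each unordered pair gives one sum; this covers all a ≠ a'):
  -3 + -2 = -5
  -3 + 0 = -3
  -3 + 2 = -1
  -3 + 7 = 4
  -2 + 0 = -2
  -2 + 2 = 0
  -2 + 7 = 5
  0 + 2 = 2
  0 + 7 = 7
  2 + 7 = 9
Collected distinct sums: {-5, -3, -2, -1, 0, 2, 4, 5, 7, 9}
|A +̂ A| = 10
(Reference bound: |A +̂ A| ≥ 2|A| - 3 for |A| ≥ 2, with |A| = 5 giving ≥ 7.)

|A +̂ A| = 10


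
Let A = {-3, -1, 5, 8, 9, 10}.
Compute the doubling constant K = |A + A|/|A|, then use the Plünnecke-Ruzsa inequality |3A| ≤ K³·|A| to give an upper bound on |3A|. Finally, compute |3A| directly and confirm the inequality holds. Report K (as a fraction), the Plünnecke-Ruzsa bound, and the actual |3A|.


|A| = 6.
Step 1: Compute A + A by enumerating all 36 pairs.
A + A = {-6, -4, -2, 2, 4, 5, 6, 7, 8, 9, 10, 13, 14, 15, 16, 17, 18, 19, 20}, so |A + A| = 19.
Step 2: Doubling constant K = |A + A|/|A| = 19/6 = 19/6 ≈ 3.1667.
Step 3: Plünnecke-Ruzsa gives |3A| ≤ K³·|A| = (3.1667)³ · 6 ≈ 190.5278.
Step 4: Compute 3A = A + A + A directly by enumerating all triples (a,b,c) ∈ A³; |3A| = 35.
Step 5: Check 35 ≤ 190.5278? Yes ✓.

K = 19/6, Plünnecke-Ruzsa bound K³|A| ≈ 190.5278, |3A| = 35, inequality holds.


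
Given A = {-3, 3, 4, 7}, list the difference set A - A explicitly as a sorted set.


A - A = {a - a' : a, a' ∈ A}.
Compute a - a' for each ordered pair (a, a'):
a = -3: -3--3=0, -3-3=-6, -3-4=-7, -3-7=-10
a = 3: 3--3=6, 3-3=0, 3-4=-1, 3-7=-4
a = 4: 4--3=7, 4-3=1, 4-4=0, 4-7=-3
a = 7: 7--3=10, 7-3=4, 7-4=3, 7-7=0
Collecting distinct values (and noting 0 appears from a-a):
A - A = {-10, -7, -6, -4, -3, -1, 0, 1, 3, 4, 6, 7, 10}
|A - A| = 13

A - A = {-10, -7, -6, -4, -3, -1, 0, 1, 3, 4, 6, 7, 10}


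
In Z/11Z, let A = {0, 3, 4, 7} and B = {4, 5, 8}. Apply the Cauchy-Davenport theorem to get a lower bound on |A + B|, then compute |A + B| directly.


Cauchy-Davenport: |A + B| ≥ min(p, |A| + |B| - 1) for A, B nonempty in Z/pZ.
|A| = 4, |B| = 3, p = 11.
CD lower bound = min(11, 4 + 3 - 1) = min(11, 6) = 6.
Compute A + B mod 11 directly:
a = 0: 0+4=4, 0+5=5, 0+8=8
a = 3: 3+4=7, 3+5=8, 3+8=0
a = 4: 4+4=8, 4+5=9, 4+8=1
a = 7: 7+4=0, 7+5=1, 7+8=4
A + B = {0, 1, 4, 5, 7, 8, 9}, so |A + B| = 7.
Verify: 7 ≥ 6? Yes ✓.

CD lower bound = 6, actual |A + B| = 7.


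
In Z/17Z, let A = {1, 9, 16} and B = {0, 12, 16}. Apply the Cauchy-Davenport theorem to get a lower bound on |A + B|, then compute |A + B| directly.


Cauchy-Davenport: |A + B| ≥ min(p, |A| + |B| - 1) for A, B nonempty in Z/pZ.
|A| = 3, |B| = 3, p = 17.
CD lower bound = min(17, 3 + 3 - 1) = min(17, 5) = 5.
Compute A + B mod 17 directly:
a = 1: 1+0=1, 1+12=13, 1+16=0
a = 9: 9+0=9, 9+12=4, 9+16=8
a = 16: 16+0=16, 16+12=11, 16+16=15
A + B = {0, 1, 4, 8, 9, 11, 13, 15, 16}, so |A + B| = 9.
Verify: 9 ≥ 5? Yes ✓.

CD lower bound = 5, actual |A + B| = 9.


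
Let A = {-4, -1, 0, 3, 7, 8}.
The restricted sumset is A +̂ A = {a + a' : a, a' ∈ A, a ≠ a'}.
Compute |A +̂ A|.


Restricted sumset: A +̂ A = {a + a' : a ∈ A, a' ∈ A, a ≠ a'}.
Equivalently, take A + A and drop any sum 2a that is achievable ONLY as a + a for a ∈ A (i.e. sums representable only with equal summands).
Enumerate pairs (a, a') with a < a' (symmetric, so each unordered pair gives one sum; this covers all a ≠ a'):
  -4 + -1 = -5
  -4 + 0 = -4
  -4 + 3 = -1
  -4 + 7 = 3
  -4 + 8 = 4
  -1 + 0 = -1
  -1 + 3 = 2
  -1 + 7 = 6
  -1 + 8 = 7
  0 + 3 = 3
  0 + 7 = 7
  0 + 8 = 8
  3 + 7 = 10
  3 + 8 = 11
  7 + 8 = 15
Collected distinct sums: {-5, -4, -1, 2, 3, 4, 6, 7, 8, 10, 11, 15}
|A +̂ A| = 12
(Reference bound: |A +̂ A| ≥ 2|A| - 3 for |A| ≥ 2, with |A| = 6 giving ≥ 9.)

|A +̂ A| = 12


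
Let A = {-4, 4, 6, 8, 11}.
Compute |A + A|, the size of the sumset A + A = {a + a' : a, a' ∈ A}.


A + A = {a + a' : a, a' ∈ A}; |A| = 5.
General bounds: 2|A| - 1 ≤ |A + A| ≤ |A|(|A|+1)/2, i.e. 9 ≤ |A + A| ≤ 15.
Lower bound 2|A|-1 is attained iff A is an arithmetic progression.
Enumerate sums a + a' for a ≤ a' (symmetric, so this suffices):
a = -4: -4+-4=-8, -4+4=0, -4+6=2, -4+8=4, -4+11=7
a = 4: 4+4=8, 4+6=10, 4+8=12, 4+11=15
a = 6: 6+6=12, 6+8=14, 6+11=17
a = 8: 8+8=16, 8+11=19
a = 11: 11+11=22
Distinct sums: {-8, 0, 2, 4, 7, 8, 10, 12, 14, 15, 16, 17, 19, 22}
|A + A| = 14

|A + A| = 14


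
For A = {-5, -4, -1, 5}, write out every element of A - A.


A - A = {a - a' : a, a' ∈ A}.
Compute a - a' for each ordered pair (a, a'):
a = -5: -5--5=0, -5--4=-1, -5--1=-4, -5-5=-10
a = -4: -4--5=1, -4--4=0, -4--1=-3, -4-5=-9
a = -1: -1--5=4, -1--4=3, -1--1=0, -1-5=-6
a = 5: 5--5=10, 5--4=9, 5--1=6, 5-5=0
Collecting distinct values (and noting 0 appears from a-a):
A - A = {-10, -9, -6, -4, -3, -1, 0, 1, 3, 4, 6, 9, 10}
|A - A| = 13

A - A = {-10, -9, -6, -4, -3, -1, 0, 1, 3, 4, 6, 9, 10}


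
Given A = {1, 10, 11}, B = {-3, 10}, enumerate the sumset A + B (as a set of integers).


A + B = {a + b : a ∈ A, b ∈ B}.
Enumerate all |A|·|B| = 3·2 = 6 pairs (a, b) and collect distinct sums.
a = 1: 1+-3=-2, 1+10=11
a = 10: 10+-3=7, 10+10=20
a = 11: 11+-3=8, 11+10=21
Collecting distinct sums: A + B = {-2, 7, 8, 11, 20, 21}
|A + B| = 6

A + B = {-2, 7, 8, 11, 20, 21}


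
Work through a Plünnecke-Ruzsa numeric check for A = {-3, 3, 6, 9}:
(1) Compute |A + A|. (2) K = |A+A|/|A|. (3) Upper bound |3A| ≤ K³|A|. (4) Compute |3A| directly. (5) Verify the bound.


|A| = 4.
Step 1: Compute A + A by enumerating all 16 pairs.
A + A = {-6, 0, 3, 6, 9, 12, 15, 18}, so |A + A| = 8.
Step 2: Doubling constant K = |A + A|/|A| = 8/4 = 8/4 ≈ 2.0000.
Step 3: Plünnecke-Ruzsa gives |3A| ≤ K³·|A| = (2.0000)³ · 4 ≈ 32.0000.
Step 4: Compute 3A = A + A + A directly by enumerating all triples (a,b,c) ∈ A³; |3A| = 12.
Step 5: Check 12 ≤ 32.0000? Yes ✓.

K = 8/4, Plünnecke-Ruzsa bound K³|A| ≈ 32.0000, |3A| = 12, inequality holds.


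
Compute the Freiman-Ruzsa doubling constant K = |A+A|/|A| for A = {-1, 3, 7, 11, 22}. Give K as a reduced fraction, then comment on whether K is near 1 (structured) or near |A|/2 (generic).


|A| = 5.
Compute A + A by enumerating all 25 pairs.
A + A = {-2, 2, 6, 10, 14, 18, 21, 22, 25, 29, 33, 44}, so |A + A| = 12.
K = |A + A| / |A| = 12/5 (already in lowest terms) ≈ 2.4000.
Reference: AP of size 5 gives K = 9/5 ≈ 1.8000; a fully generic set of size 5 gives K ≈ 3.0000.

|A| = 5, |A + A| = 12, K = 12/5.


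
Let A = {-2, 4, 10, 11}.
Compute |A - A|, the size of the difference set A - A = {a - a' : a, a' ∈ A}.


A - A = {a - a' : a, a' ∈ A}; |A| = 4.
Bounds: 2|A|-1 ≤ |A - A| ≤ |A|² - |A| + 1, i.e. 7 ≤ |A - A| ≤ 13.
Note: 0 ∈ A - A always (from a - a). The set is symmetric: if d ∈ A - A then -d ∈ A - A.
Enumerate nonzero differences d = a - a' with a > a' (then include -d):
Positive differences: {1, 6, 7, 12, 13}
Full difference set: {0} ∪ (positive diffs) ∪ (negative diffs).
|A - A| = 1 + 2·5 = 11 (matches direct enumeration: 11).

|A - A| = 11


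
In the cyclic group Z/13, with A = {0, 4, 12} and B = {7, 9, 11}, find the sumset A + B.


Work in Z/13Z: reduce every sum a + b modulo 13.
Enumerate all 9 pairs:
a = 0: 0+7=7, 0+9=9, 0+11=11
a = 4: 4+7=11, 4+9=0, 4+11=2
a = 12: 12+7=6, 12+9=8, 12+11=10
Distinct residues collected: {0, 2, 6, 7, 8, 9, 10, 11}
|A + B| = 8 (out of 13 total residues).

A + B = {0, 2, 6, 7, 8, 9, 10, 11}


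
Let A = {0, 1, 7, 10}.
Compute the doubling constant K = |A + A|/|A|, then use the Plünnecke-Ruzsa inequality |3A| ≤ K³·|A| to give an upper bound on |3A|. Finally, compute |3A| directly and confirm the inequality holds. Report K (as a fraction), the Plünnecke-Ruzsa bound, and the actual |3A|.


|A| = 4.
Step 1: Compute A + A by enumerating all 16 pairs.
A + A = {0, 1, 2, 7, 8, 10, 11, 14, 17, 20}, so |A + A| = 10.
Step 2: Doubling constant K = |A + A|/|A| = 10/4 = 10/4 ≈ 2.5000.
Step 3: Plünnecke-Ruzsa gives |3A| ≤ K³·|A| = (2.5000)³ · 4 ≈ 62.5000.
Step 4: Compute 3A = A + A + A directly by enumerating all triples (a,b,c) ∈ A³; |3A| = 19.
Step 5: Check 19 ≤ 62.5000? Yes ✓.

K = 10/4, Plünnecke-Ruzsa bound K³|A| ≈ 62.5000, |3A| = 19, inequality holds.


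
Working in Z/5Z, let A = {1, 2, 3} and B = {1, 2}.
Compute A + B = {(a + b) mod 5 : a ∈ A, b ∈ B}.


Work in Z/5Z: reduce every sum a + b modulo 5.
Enumerate all 6 pairs:
a = 1: 1+1=2, 1+2=3
a = 2: 2+1=3, 2+2=4
a = 3: 3+1=4, 3+2=0
Distinct residues collected: {0, 2, 3, 4}
|A + B| = 4 (out of 5 total residues).

A + B = {0, 2, 3, 4}


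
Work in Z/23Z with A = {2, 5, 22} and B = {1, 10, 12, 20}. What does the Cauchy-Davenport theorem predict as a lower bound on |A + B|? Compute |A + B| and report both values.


Cauchy-Davenport: |A + B| ≥ min(p, |A| + |B| - 1) for A, B nonempty in Z/pZ.
|A| = 3, |B| = 4, p = 23.
CD lower bound = min(23, 3 + 4 - 1) = min(23, 6) = 6.
Compute A + B mod 23 directly:
a = 2: 2+1=3, 2+10=12, 2+12=14, 2+20=22
a = 5: 5+1=6, 5+10=15, 5+12=17, 5+20=2
a = 22: 22+1=0, 22+10=9, 22+12=11, 22+20=19
A + B = {0, 2, 3, 6, 9, 11, 12, 14, 15, 17, 19, 22}, so |A + B| = 12.
Verify: 12 ≥ 6? Yes ✓.

CD lower bound = 6, actual |A + B| = 12.


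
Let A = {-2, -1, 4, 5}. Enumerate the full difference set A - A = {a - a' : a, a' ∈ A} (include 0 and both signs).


A - A = {a - a' : a, a' ∈ A}.
Compute a - a' for each ordered pair (a, a'):
a = -2: -2--2=0, -2--1=-1, -2-4=-6, -2-5=-7
a = -1: -1--2=1, -1--1=0, -1-4=-5, -1-5=-6
a = 4: 4--2=6, 4--1=5, 4-4=0, 4-5=-1
a = 5: 5--2=7, 5--1=6, 5-4=1, 5-5=0
Collecting distinct values (and noting 0 appears from a-a):
A - A = {-7, -6, -5, -1, 0, 1, 5, 6, 7}
|A - A| = 9

A - A = {-7, -6, -5, -1, 0, 1, 5, 6, 7}


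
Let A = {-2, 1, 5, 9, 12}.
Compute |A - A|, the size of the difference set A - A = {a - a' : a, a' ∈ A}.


A - A = {a - a' : a, a' ∈ A}; |A| = 5.
Bounds: 2|A|-1 ≤ |A - A| ≤ |A|² - |A| + 1, i.e. 9 ≤ |A - A| ≤ 21.
Note: 0 ∈ A - A always (from a - a). The set is symmetric: if d ∈ A - A then -d ∈ A - A.
Enumerate nonzero differences d = a - a' with a > a' (then include -d):
Positive differences: {3, 4, 7, 8, 11, 14}
Full difference set: {0} ∪ (positive diffs) ∪ (negative diffs).
|A - A| = 1 + 2·6 = 13 (matches direct enumeration: 13).

|A - A| = 13


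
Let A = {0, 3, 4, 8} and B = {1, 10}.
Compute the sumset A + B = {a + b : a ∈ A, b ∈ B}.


A + B = {a + b : a ∈ A, b ∈ B}.
Enumerate all |A|·|B| = 4·2 = 8 pairs (a, b) and collect distinct sums.
a = 0: 0+1=1, 0+10=10
a = 3: 3+1=4, 3+10=13
a = 4: 4+1=5, 4+10=14
a = 8: 8+1=9, 8+10=18
Collecting distinct sums: A + B = {1, 4, 5, 9, 10, 13, 14, 18}
|A + B| = 8

A + B = {1, 4, 5, 9, 10, 13, 14, 18}


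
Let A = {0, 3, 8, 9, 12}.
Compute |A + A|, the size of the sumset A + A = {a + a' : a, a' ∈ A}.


A + A = {a + a' : a, a' ∈ A}; |A| = 5.
General bounds: 2|A| - 1 ≤ |A + A| ≤ |A|(|A|+1)/2, i.e. 9 ≤ |A + A| ≤ 15.
Lower bound 2|A|-1 is attained iff A is an arithmetic progression.
Enumerate sums a + a' for a ≤ a' (symmetric, so this suffices):
a = 0: 0+0=0, 0+3=3, 0+8=8, 0+9=9, 0+12=12
a = 3: 3+3=6, 3+8=11, 3+9=12, 3+12=15
a = 8: 8+8=16, 8+9=17, 8+12=20
a = 9: 9+9=18, 9+12=21
a = 12: 12+12=24
Distinct sums: {0, 3, 6, 8, 9, 11, 12, 15, 16, 17, 18, 20, 21, 24}
|A + A| = 14

|A + A| = 14


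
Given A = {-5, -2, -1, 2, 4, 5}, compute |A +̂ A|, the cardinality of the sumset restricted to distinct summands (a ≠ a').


Restricted sumset: A +̂ A = {a + a' : a ∈ A, a' ∈ A, a ≠ a'}.
Equivalently, take A + A and drop any sum 2a that is achievable ONLY as a + a for a ∈ A (i.e. sums representable only with equal summands).
Enumerate pairs (a, a') with a < a' (symmetric, so each unordered pair gives one sum; this covers all a ≠ a'):
  -5 + -2 = -7
  -5 + -1 = -6
  -5 + 2 = -3
  -5 + 4 = -1
  -5 + 5 = 0
  -2 + -1 = -3
  -2 + 2 = 0
  -2 + 4 = 2
  -2 + 5 = 3
  -1 + 2 = 1
  -1 + 4 = 3
  -1 + 5 = 4
  2 + 4 = 6
  2 + 5 = 7
  4 + 5 = 9
Collected distinct sums: {-7, -6, -3, -1, 0, 1, 2, 3, 4, 6, 7, 9}
|A +̂ A| = 12
(Reference bound: |A +̂ A| ≥ 2|A| - 3 for |A| ≥ 2, with |A| = 6 giving ≥ 9.)

|A +̂ A| = 12
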